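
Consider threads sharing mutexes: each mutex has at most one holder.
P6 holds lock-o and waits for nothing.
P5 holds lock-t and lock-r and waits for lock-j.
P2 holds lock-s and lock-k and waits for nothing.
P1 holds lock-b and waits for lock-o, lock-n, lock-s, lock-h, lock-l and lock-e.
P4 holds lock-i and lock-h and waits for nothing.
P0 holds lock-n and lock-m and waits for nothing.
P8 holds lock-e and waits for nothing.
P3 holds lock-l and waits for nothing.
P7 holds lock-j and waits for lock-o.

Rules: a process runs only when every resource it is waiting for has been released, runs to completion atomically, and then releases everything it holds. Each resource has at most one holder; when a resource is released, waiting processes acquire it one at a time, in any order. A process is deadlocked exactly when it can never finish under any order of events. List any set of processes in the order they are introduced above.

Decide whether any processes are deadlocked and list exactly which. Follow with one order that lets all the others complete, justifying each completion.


The deadlocked set is empty.
Key observation: all waits point, directly or indirectly, at processes that can finish, so nothing is permanently blocked.
One completion order for the rest: P0, P8, P6, P4, P7, P5, P3, P2, P1.
Verifying each step:
  P0: no waits; runs immediately, freeing lock-n and lock-m
  P8: no waits; runs immediately, freeing lock-e
  P6: no waits; runs immediately, freeing lock-o
  P4: no waits; runs immediately, freeing lock-i and lock-h
  P7: everything it awaited (lock-o) is free; runs, freeing lock-j
  P5: everything it awaited (lock-j) is free; runs, freeing lock-t and lock-r
  P3: no waits; runs immediately, freeing lock-l
  P2: no waits; runs immediately, freeing lock-s and lock-k
  P1: everything it awaited (lock-o, lock-n, lock-s, lock-h, lock-l and lock-e) is free; runs, freeing lock-b


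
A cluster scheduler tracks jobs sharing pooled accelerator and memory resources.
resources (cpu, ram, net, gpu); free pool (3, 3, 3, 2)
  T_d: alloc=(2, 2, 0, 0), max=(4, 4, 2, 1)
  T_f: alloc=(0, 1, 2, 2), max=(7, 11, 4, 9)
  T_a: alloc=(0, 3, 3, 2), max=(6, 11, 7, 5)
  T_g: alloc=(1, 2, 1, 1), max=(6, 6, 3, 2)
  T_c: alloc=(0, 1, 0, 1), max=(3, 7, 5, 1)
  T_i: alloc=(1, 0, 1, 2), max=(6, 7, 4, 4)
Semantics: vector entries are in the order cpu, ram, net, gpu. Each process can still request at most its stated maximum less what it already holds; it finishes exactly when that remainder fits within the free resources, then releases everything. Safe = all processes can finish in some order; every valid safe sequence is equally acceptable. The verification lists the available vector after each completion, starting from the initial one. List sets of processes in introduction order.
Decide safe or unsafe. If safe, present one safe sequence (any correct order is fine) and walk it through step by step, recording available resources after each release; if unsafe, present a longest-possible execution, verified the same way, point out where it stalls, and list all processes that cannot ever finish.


The state is SAFE; one workable sequence: T_d, T_g, T_i, T_c, T_a, T_f.
Key observation: the order's first zero-slack moment is T_g ((5, 4, 2, 1) needed, (5, 5, 3, 2) free — a requested resource with nothing to spare).
Check, step by step:
  pool = (3, 3, 3, 2)
  T_d needs (2, 2, 2, 1) <= (3, 3, 3, 2) -> finishes; pool += (2, 2, 0, 0) = (5, 5, 3, 2)
  T_g needs (5, 4, 2, 1) <= (5, 5, 3, 2) -> finishes; pool += (1, 2, 1, 1) = (6, 7, 4, 3)
  T_i needs (5, 7, 3, 2) <= (6, 7, 4, 3) -> finishes; pool += (1, 0, 1, 2) = (7, 7, 5, 5)
  T_c needs (3, 6, 5, 0) <= (7, 7, 5, 5) -> finishes; pool += (0, 1, 0, 1) = (7, 8, 5, 6)
  T_a needs (6, 8, 4, 3) <= (7, 8, 5, 6) -> finishes; pool += (0, 3, 3, 2) = (7, 11, 8, 8)
  T_f needs (7, 10, 2, 7) <= (7, 11, 8, 8) -> finishes; pool += (0, 1, 2, 2) = (7, 12, 10, 10)


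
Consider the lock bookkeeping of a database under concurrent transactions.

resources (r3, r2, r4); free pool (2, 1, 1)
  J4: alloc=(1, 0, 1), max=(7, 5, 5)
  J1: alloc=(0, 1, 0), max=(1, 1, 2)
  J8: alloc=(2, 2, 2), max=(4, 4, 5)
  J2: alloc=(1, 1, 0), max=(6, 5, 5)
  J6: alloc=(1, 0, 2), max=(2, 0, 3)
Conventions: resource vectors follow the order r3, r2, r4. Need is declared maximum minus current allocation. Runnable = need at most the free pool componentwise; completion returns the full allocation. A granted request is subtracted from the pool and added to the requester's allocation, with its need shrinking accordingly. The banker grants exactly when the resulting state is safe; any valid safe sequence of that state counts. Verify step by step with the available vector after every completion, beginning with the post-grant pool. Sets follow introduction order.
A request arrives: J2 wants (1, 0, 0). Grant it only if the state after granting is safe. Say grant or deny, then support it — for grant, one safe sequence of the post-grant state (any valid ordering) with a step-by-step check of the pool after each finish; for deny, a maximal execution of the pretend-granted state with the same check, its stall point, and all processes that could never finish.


GRANT — the state after the grant stays safe, e.g. via J6, J1, J8, J2, J4.
Key observation: granting shrinks the pool to (1, 1, 1), yet J6 still fits and the chain goes through.
Step-by-step check of the post-grant state:
  pool = (1, 1, 1)
  J6 needs (1, 0, 1) <= (1, 1, 1) -> finishes; pool += (1, 0, 2) = (2, 1, 3)
  J1 needs (1, 0, 2) <= (2, 1, 3) -> finishes; pool += (0, 1, 0) = (2, 2, 3)
  J8 needs (2, 2, 3) <= (2, 2, 3) -> finishes; pool += (2, 2, 2) = (4, 4, 5)
  J2 needs (4, 4, 5) <= (4, 4, 5) -> finishes; pool += (2, 1, 0) = (6, 5, 5)
  J4 needs (6, 5, 4) <= (6, 5, 5) -> finishes; pool += (1, 0, 1) = (7, 5, 6)


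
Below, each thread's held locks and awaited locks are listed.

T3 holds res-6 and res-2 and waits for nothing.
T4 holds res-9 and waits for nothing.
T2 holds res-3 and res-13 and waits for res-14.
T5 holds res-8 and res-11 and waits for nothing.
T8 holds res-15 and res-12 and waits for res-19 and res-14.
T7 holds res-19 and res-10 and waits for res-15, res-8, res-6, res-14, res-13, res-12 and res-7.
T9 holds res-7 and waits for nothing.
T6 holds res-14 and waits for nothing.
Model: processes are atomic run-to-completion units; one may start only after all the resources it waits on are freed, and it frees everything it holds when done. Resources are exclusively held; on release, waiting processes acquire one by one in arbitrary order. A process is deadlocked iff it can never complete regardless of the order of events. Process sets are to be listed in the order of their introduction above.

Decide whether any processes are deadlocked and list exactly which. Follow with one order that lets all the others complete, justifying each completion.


Deadlocked set: T8 and T7.
Key observation: the wait chain closes on itself along T8 -> T7 -> T8; no other process is dragged down with it.
The rest can finish in the order T6, T4, T2, T5, T9, T3.
Step-by-step check:
  T6: no waits; runs immediately, freeing res-14
  T4: no waits; runs immediately, freeing res-9
  run T2 (all its waits — res-14 — are resolved); releases res-3 and res-13
  T5: no waits; runs immediately, freeing res-8 and res-11
  T9: no waits; runs immediately, freeing res-7
  T3: no waits; runs immediately, freeing res-6 and res-2


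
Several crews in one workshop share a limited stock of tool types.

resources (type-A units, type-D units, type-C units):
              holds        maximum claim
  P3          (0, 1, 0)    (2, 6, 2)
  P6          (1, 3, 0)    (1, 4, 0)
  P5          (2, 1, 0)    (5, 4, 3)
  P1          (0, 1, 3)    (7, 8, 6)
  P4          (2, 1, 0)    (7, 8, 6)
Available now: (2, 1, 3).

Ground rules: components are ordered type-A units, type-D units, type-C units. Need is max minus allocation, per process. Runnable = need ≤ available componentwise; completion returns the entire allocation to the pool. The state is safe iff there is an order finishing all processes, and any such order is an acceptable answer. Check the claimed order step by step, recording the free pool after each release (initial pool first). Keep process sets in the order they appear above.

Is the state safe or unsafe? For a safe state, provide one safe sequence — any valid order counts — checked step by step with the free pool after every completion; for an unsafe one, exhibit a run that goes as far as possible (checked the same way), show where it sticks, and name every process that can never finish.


UNSAFE — no complete ordering exists.
Key observation: once P6, P5, P3 finish, the pool peaks at (5, 6, 3) — and every remaining process still needs more type-D units than that.
A maximal execution: P6, P5, P3 — then nothing else fits. Verifying each step:
  pool = (2, 1, 3)
  P6: need (0, 1, 0) fits (2, 1, 3); releases (1, 3, 0), pool now (3, 4, 3)
  P5: need (3, 3, 3) fits (3, 4, 3); releases (2, 1, 0), pool now (5, 5, 3)
  P3: need (2, 5, 2) fits (5, 5, 3); releases (0, 1, 0), pool now (5, 6, 3)
  blocked: P1 wants (7, 7, 3), pool (5, 6, 3) — not enough type-A units and type-D units
  blocked: P4 wants (5, 7, 6), pool (5, 6, 3) — not enough type-D units and type-C units
Processes that can never finish: P1 and P4.


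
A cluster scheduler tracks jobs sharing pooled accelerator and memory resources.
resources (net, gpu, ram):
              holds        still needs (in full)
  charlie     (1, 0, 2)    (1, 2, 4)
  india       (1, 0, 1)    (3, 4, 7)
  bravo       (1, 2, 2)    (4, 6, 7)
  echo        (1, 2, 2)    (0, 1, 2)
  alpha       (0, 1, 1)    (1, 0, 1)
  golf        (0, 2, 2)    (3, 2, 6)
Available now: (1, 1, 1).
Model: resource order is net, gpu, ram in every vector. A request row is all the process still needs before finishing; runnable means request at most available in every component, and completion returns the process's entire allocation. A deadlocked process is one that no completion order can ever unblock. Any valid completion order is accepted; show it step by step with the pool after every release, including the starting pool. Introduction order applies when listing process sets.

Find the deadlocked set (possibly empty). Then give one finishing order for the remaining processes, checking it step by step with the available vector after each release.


No process is deadlocked.
Key observation: starting with alpha, each completion frees enough for the next — no one is permanently blocked.
The rest can finish in the order alpha, echo, charlie, golf, india, bravo. Check, step by step:
  pool = (1, 1, 1)
  alpha needs (1, 0, 1) <= (1, 1, 1) -> finishes; pool += (0, 1, 1) = (1, 2, 2)
  echo needs (0, 1, 2) <= (1, 2, 2) -> finishes; pool += (1, 2, 2) = (2, 4, 4)
  charlie needs (1, 2, 4) <= (2, 4, 4) -> finishes; pool += (1, 0, 2) = (3, 4, 6)
  golf needs (3, 2, 6) <= (3, 4, 6) -> finishes; pool += (0, 2, 2) = (3, 6, 8)
  india needs (3, 4, 7) <= (3, 6, 8) -> finishes; pool += (1, 0, 1) = (4, 6, 9)
  bravo needs (4, 6, 7) <= (4, 6, 9) -> finishes; pool += (1, 2, 2) = (5, 8, 11)


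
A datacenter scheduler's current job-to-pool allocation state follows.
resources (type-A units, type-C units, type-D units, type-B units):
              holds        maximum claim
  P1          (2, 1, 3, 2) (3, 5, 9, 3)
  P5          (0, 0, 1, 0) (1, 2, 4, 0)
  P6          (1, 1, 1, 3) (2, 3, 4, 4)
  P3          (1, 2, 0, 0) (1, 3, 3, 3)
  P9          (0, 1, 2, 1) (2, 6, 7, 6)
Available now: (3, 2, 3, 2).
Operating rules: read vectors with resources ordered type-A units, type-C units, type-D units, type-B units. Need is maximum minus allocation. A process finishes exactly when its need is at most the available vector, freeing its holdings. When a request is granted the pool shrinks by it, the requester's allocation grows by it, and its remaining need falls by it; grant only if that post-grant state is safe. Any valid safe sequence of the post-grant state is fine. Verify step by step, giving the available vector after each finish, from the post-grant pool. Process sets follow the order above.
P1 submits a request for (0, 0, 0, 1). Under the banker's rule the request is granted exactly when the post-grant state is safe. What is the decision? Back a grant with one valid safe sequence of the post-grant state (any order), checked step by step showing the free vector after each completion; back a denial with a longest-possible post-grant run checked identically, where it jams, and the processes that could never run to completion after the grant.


DENY — the pretend-granted state is unsafe.
Key observation: after P6, P3, P5 the pool peaks at (5, 5, 5, 4), and each blocked process is short somewhere: P1 on type-D units; P9 on type-B units.
Pretend the grant happened; the run P6, P3, P5 goes as far as possible. Check, step by step:
  pool = (3, 2, 3, 1)
  P6 needs (1, 2, 3, 1) <= (3, 2, 3, 1) -> finishes; pool += (1, 1, 1, 3) = (4, 3, 4, 4)
  P3 needs (0, 1, 3, 3) <= (4, 3, 4, 4) -> finishes; pool += (1, 2, 0, 0) = (5, 5, 4, 4)
  P5 needs (1, 2, 3, 0) <= (5, 5, 4, 4) -> finishes; pool += (0, 0, 1, 0) = (5, 5, 5, 4)
  P1 cannot run: need (1, 4, 6, 0) vs free (5, 5, 5, 4) (insufficient type-D units)
  P9 cannot run: need (2, 5, 5, 5) vs free (5, 5, 5, 4) (insufficient type-B units)
Had the request been granted, P1 and P9 could never finish.


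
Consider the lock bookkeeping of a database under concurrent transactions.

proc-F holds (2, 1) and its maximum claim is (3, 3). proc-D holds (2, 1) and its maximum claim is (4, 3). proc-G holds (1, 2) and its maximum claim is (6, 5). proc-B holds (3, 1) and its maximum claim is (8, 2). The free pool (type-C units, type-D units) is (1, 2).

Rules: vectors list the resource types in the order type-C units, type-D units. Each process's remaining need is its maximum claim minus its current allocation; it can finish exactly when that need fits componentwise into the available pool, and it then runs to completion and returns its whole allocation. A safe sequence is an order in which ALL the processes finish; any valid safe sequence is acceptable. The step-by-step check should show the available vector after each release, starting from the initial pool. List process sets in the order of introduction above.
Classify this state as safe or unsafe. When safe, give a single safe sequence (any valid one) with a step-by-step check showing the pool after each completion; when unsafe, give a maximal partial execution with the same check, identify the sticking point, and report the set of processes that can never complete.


SAFE. One safe sequence: proc-F, proc-D, proc-B, proc-G.
Key observation: at proc-F the run first touches a limit — (1, 2) against (1, 2), exact on a resource it actually requests.
Step-by-step check:
  pool = (1, 2)
  proc-F: need (1, 2) fits (1, 2); releases (2, 1), pool now (3, 3)
  proc-D: need (2, 2) fits (3, 3); releases (2, 1), pool now (5, 4)
  proc-B: need (5, 1) fits (5, 4); releases (3, 1), pool now (8, 5)
  proc-G: need (5, 3) fits (8, 5); releases (1, 2), pool now (9, 7)


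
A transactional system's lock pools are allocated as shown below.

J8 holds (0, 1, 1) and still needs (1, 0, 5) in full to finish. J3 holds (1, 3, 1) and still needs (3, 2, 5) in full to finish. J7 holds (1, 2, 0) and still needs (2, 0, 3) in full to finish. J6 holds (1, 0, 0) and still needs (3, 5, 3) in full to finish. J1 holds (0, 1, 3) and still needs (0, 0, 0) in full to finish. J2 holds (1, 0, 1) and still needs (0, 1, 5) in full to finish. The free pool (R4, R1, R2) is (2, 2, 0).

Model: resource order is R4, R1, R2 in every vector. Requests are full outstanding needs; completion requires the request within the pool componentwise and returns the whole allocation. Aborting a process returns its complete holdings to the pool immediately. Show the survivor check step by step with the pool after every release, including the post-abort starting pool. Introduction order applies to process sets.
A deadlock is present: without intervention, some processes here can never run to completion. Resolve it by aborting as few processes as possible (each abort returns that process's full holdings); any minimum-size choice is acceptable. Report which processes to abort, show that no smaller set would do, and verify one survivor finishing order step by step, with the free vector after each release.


The answer: abort J3 and J2.
Key observation: no ordering could ever have run J8 before the abort of J3 and J2; with (2, 3, 2) back in the pool it fits at step 4.
Minimality, checking each single-abort alternative: J8 alone leaves J3 blocked (short on R2); J3 alone leaves J8 blocked (short on R2); J7 alone leaves J8 blocked (short on R2); J6 alone leaves J8 blocked (short on R2); J1 alone leaves J8 blocked (short on R2); J2 alone leaves J8 blocked (short on R2).
The survivors complete as J1, J7, J6, J8. Step-by-step check (starting from the post-abort pool):
  pool = (4, 5, 2)
  J1: need (0, 0, 0) fits (4, 5, 2); releases (0, 1, 3), pool now (4, 6, 5)
  J7: need (2, 0, 3) fits (4, 6, 5); releases (1, 2, 0), pool now (5, 8, 5)
  J6: need (3, 5, 3) fits (5, 8, 5); releases (1, 0, 0), pool now (6, 8, 5)
  J8: need (1, 0, 5) fits (6, 8, 5); releases (0, 1, 1), pool now (6, 9, 6)


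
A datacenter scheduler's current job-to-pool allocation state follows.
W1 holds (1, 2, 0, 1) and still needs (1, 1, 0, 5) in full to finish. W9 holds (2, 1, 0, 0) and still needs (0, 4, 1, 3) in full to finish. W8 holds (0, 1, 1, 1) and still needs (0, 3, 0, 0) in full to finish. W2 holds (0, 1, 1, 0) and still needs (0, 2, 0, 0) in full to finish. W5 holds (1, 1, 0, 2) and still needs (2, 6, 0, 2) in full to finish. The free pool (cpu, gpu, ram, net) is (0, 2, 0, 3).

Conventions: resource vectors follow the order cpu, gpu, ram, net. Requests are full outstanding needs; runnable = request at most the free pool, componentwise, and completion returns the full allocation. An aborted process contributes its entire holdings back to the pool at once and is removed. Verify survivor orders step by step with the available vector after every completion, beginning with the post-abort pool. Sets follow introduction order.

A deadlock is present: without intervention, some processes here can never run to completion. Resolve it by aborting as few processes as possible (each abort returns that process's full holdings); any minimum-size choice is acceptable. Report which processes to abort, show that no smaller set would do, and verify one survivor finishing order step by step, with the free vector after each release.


Abort W5.
Key observation: W1 could never have finished before the abort; with (1, 1, 0, 2) returned by W5, it fits at step 2.
No smaller set exists: with zero aborts the deadlock remains.
One survivor order: W8, W1, W2, W9. Walking it through (post-abort pool first):
  pool = (1, 3, 0, 5)
  W8: need (0, 3, 0, 0) fits (1, 3, 0, 5); releases (0, 1, 1, 1), pool now (1, 4, 1, 6)
  W1: need (1, 1, 0, 5) fits (1, 4, 1, 6); releases (1, 2, 0, 1), pool now (2, 6, 1, 7)
  W2: need (0, 2, 0, 0) fits (2, 6, 1, 7); releases (0, 1, 1, 0), pool now (2, 7, 2, 7)
  W9: need (0, 4, 1, 3) fits (2, 7, 2, 7); releases (2, 1, 0, 0), pool now (4, 8, 2, 7)


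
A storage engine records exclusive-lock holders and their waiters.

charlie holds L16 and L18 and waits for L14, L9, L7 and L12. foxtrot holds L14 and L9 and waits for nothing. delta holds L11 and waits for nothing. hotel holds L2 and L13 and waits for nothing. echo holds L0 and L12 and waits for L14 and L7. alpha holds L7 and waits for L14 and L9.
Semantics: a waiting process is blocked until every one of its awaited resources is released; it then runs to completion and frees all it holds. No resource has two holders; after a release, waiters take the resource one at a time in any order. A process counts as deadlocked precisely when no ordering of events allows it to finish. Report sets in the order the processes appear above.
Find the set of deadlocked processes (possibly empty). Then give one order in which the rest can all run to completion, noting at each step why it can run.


No process is deadlocked.
Key observation: all waits point, directly or indirectly, at processes that can finish, so nothing is permanently blocked.
The rest can finish in the order foxtrot, alpha, echo, hotel, delta, charlie.
Verifying each step:
  run foxtrot (it waits on nothing); releases L14 and L9
  run alpha (all its waits — L14 and L9 — are resolved); releases L7
  run echo (all its waits — L14 and L7 — are resolved); releases L0 and L12
  run hotel (it waits on nothing); releases L2 and L13
  run delta (it waits on nothing); releases L11
  run charlie (all its waits — L14, L9, L7 and L12 — are resolved); releases L16 and L18


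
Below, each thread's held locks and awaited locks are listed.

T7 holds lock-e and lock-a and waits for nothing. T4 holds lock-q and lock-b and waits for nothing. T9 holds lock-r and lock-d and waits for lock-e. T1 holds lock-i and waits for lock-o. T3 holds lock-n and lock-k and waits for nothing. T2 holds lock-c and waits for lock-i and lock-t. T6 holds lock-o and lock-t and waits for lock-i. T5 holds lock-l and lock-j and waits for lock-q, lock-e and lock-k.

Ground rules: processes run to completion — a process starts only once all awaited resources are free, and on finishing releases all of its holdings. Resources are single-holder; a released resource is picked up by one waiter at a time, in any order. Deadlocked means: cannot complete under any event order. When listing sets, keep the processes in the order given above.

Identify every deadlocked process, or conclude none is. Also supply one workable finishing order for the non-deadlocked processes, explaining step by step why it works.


Deadlocked: T1, T2 and T6.
Key observation: nobody on the ring T1 -> T6 -> T1 can start until another member finishes, which never happens; T2 waits into the deadlock from upstream.
One completion order for the rest: T3, T7, T4, T9, T5.
Verifying each step:
  T3 waits on nothing -> runs at once and releases lock-n and lock-k
  T7 waits on nothing -> runs at once and releases lock-e and lock-a
  T4 waits on nothing -> runs at once and releases lock-q and lock-b
  T9: everything it awaited (lock-e) is free; runs, freeing lock-r and lock-d
  T5: everything it awaited (lock-q, lock-e and lock-k) is free; runs, freeing lock-l and lock-j


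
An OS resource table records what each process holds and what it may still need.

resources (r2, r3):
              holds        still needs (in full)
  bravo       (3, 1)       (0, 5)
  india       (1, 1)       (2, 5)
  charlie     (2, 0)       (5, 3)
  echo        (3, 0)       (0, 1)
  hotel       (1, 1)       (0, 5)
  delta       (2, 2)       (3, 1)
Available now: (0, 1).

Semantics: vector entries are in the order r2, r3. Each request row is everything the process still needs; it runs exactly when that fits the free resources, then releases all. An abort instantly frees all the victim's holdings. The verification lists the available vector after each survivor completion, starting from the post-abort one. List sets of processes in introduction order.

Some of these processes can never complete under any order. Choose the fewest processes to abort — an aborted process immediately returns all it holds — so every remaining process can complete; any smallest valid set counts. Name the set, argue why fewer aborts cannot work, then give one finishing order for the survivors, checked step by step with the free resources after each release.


Minimum abort set: bravo and hotel.
Key observation: the returned (4, 2) from bravo and hotel is what brings india — unrunnable before, under any order — into play at step 3.
Why nothing smaller works — every single abort fails: bravo alone leaves india blocked (short on r3); india alone leaves bravo blocked (short on r3); charlie alone leaves bravo blocked (short on r3); echo alone leaves bravo blocked (short on r3); hotel alone leaves bravo blocked (short on r3); delta alone leaves bravo blocked (short on r3).
One survivor order: delta, charlie, india, echo. Check, step by step (post-abort pool first):
  pool = (4, 3)
  delta needs (3, 1) <= (4, 3) -> finishes; pool += (2, 2) = (6, 5)
  charlie needs (5, 3) <= (6, 5) -> finishes; pool += (2, 0) = (8, 5)
  india needs (2, 5) <= (8, 5) -> finishes; pool += (1, 1) = (9, 6)
  echo needs (0, 1) <= (9, 6) -> finishes; pool += (3, 0) = (12, 6)


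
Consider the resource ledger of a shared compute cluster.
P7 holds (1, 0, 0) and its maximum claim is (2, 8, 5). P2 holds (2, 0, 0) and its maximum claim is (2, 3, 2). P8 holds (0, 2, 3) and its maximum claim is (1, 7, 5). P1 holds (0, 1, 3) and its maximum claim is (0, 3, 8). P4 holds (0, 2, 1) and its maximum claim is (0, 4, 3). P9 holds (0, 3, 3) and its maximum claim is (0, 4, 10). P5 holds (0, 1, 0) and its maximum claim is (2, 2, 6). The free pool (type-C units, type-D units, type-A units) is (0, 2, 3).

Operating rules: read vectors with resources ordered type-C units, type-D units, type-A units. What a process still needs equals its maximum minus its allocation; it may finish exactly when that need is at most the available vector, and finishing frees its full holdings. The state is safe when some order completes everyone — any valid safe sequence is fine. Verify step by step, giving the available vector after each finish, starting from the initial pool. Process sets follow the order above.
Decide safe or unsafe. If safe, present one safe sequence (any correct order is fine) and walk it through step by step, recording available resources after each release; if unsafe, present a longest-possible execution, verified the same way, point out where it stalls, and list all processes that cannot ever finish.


The state is UNSAFE.
Key observation: after P4, P2 the pool peaks at (2, 4, 4), and each blocked process is short somewhere: P7 on type-D units, type-A units; P8 on type-D units; P1 on type-A units; P9 on type-A units; P5 on type-A units.
A maximal execution: P4, P2 — then nothing else fits. Walking it through:
  pool = (0, 2, 3)
  P4 needs (0, 2, 2) <= (0, 2, 3) -> finishes; pool += (0, 2, 1) = (0, 4, 4)
  P2 needs (0, 3, 2) <= (0, 4, 4) -> finishes; pool += (2, 0, 0) = (2, 4, 4)
  blocked: P7 wants (1, 8, 5), pool (2, 4, 4) — not enough type-D units and type-A units
  blocked: P8 wants (1, 5, 2), pool (2, 4, 4) — not enough type-D units
  blocked: P1 wants (0, 2, 5), pool (2, 4, 4) — not enough type-A units
  blocked: P9 wants (0, 1, 7), pool (2, 4, 4) — not enough type-A units
  blocked: P5 wants (2, 1, 6), pool (2, 4, 4) — not enough type-A units
Processes that can never finish: P7, P8, P1, P9 and P5.


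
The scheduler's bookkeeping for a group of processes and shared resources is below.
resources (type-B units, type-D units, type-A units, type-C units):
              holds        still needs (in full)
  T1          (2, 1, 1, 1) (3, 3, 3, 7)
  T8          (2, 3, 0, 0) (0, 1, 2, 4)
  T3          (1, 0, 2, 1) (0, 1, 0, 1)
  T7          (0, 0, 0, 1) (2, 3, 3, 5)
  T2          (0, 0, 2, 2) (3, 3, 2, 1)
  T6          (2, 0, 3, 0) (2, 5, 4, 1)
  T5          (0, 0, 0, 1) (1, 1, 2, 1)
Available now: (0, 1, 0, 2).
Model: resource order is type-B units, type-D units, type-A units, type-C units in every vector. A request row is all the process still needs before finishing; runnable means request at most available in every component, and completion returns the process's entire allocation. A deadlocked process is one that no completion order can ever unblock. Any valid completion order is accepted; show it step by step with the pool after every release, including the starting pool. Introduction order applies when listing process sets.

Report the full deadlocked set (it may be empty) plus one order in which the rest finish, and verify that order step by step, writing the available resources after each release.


Nothing here is deadlocked.
Key observation: T3 fits the free pool immediately, and its release cascades until everyone finishes.
A valid finishing order for the others: T3, T5, T8, T2, T7, T1, T6. Step-by-step check:
  pool = (0, 1, 0, 2)
  T3: need (0, 1, 0, 1) fits (0, 1, 0, 2); releases (1, 0, 2, 1), pool now (1, 1, 2, 3)
  T5: need (1, 1, 2, 1) fits (1, 1, 2, 3); releases (0, 0, 0, 1), pool now (1, 1, 2, 4)
  T8: need (0, 1, 2, 4) fits (1, 1, 2, 4); releases (2, 3, 0, 0), pool now (3, 4, 2, 4)
  T2: need (3, 3, 2, 1) fits (3, 4, 2, 4); releases (0, 0, 2, 2), pool now (3, 4, 4, 6)
  T7: need (2, 3, 3, 5) fits (3, 4, 4, 6); releases (0, 0, 0, 1), pool now (3, 4, 4, 7)
  T1: need (3, 3, 3, 7) fits (3, 4, 4, 7); releases (2, 1, 1, 1), pool now (5, 5, 5, 8)
  T6: need (2, 5, 4, 1) fits (5, 5, 5, 8); releases (2, 0, 3, 0), pool now (7, 5, 8, 8)


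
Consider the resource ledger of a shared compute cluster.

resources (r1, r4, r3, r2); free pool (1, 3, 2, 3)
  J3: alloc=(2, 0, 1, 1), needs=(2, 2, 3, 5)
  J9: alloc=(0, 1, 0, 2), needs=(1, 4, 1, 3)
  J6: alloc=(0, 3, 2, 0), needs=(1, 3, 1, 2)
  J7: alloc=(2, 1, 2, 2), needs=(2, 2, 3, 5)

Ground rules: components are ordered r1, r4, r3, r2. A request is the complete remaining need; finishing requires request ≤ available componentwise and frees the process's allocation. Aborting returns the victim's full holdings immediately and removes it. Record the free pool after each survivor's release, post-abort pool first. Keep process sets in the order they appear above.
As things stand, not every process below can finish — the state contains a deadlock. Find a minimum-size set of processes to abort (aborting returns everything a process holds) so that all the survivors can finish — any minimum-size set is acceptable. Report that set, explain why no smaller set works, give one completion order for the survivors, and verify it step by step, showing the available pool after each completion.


Minimum abort set: J3.
Key observation: the returned (2, 0, 1, 1) from J3 is what brings J7 — unrunnable before, under any order — into play at step 3.
Minimality: the empty abort set fails — the state is deadlocked as it stands.
One survivor order: J6, J9, J7. Step-by-step check (post-abort pool first):
  pool = (3, 3, 3, 4)
  J6 needs (1, 3, 1, 2) <= (3, 3, 3, 4) -> finishes; pool += (0, 3, 2, 0) = (3, 6, 5, 4)
  J9 needs (1, 4, 1, 3) <= (3, 6, 5, 4) -> finishes; pool += (0, 1, 0, 2) = (3, 7, 5, 6)
  J7 needs (2, 2, 3, 5) <= (3, 7, 5, 6) -> finishes; pool += (2, 1, 2, 2) = (5, 8, 7, 8)


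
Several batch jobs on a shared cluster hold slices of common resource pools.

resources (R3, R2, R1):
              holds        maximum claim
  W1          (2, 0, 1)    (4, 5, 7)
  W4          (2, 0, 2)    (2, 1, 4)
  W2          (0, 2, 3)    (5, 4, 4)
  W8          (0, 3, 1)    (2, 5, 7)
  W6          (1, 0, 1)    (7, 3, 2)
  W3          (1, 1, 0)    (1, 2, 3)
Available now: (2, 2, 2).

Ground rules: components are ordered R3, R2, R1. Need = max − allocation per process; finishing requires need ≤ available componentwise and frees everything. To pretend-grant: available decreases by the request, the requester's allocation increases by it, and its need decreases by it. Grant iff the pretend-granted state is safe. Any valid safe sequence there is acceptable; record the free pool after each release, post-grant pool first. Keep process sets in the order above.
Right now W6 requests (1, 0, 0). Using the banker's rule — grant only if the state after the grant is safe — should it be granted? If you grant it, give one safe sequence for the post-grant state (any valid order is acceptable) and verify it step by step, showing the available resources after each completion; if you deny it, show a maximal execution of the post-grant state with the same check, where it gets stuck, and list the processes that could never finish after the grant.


DENY — the pretend-granted state is unsafe.
Key observation: after W4, W3 the pool peaks at (4, 3, 4), and each blocked process is short somewhere: W1 on R2, R1; W2 on R3; W8 on R1; W6 on R3.
After a pretend grant, a maximal execution: W4, W3 — then nothing else fits. Verifying each step:
  pool = (1, 2, 2)
  W4: need (0, 1, 2) fits (1, 2, 2); releases (2, 0, 2), pool now (3, 2, 4)
  W3: need (0, 1, 3) fits (3, 2, 4); releases (1, 1, 0), pool now (4, 3, 4)
  W1 still needs (2, 5, 6) but only (4, 3, 4) is free — short on R2 and R1
  W2 still needs (5, 2, 1) but only (4, 3, 4) is free — short on R3
  W8 still needs (2, 2, 6) but only (4, 3, 4) is free — short on R1
  W6 still needs (5, 3, 1) but only (4, 3, 4) is free — short on R3
Processes that could never finish after the grant: W1, W2, W8 and W6.


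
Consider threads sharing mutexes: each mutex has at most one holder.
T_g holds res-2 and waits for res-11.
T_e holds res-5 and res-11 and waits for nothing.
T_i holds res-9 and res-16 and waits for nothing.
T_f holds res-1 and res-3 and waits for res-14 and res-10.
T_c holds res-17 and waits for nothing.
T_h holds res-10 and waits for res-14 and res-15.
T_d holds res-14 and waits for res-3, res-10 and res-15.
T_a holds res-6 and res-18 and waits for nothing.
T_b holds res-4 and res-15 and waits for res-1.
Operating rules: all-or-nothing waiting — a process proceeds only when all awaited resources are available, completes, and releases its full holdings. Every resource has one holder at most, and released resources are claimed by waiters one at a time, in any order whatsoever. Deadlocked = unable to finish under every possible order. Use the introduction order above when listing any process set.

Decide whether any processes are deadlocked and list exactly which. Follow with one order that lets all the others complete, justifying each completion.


The deadlocked set is T_f, T_h, T_d and T_b.
Key observation: the cycle T_f -> T_h -> T_d -> T_f can never break — each member waits on the next; T_b is caught in further circular waits.
One completion order for the rest: T_e, T_i, T_c, T_a, T_g.
Walking it through:
  run T_e (it waits on nothing); releases res-5 and res-11
  run T_i (it waits on nothing); releases res-9 and res-16
  run T_c (it waits on nothing); releases res-17
  run T_a (it waits on nothing); releases res-6 and res-18
  T_g: everything it awaited (res-11) is free; runs, freeing res-2


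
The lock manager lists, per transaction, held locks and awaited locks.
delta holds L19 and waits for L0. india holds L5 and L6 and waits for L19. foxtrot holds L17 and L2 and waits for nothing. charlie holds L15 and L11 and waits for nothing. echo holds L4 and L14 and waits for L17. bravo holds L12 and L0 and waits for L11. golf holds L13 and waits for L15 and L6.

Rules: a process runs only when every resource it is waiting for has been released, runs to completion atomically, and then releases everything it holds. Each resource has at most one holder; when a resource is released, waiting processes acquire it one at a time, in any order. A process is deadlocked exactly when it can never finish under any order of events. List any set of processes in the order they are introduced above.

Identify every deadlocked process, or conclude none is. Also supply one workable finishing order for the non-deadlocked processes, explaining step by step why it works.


Nothing here is deadlocked.
Key observation: there is no circular wait here — follow any chain and it reaches a process that is free to run now.
A valid finishing order for the others: charlie, bravo, delta, india, foxtrot, echo, golf.
Check, step by step:
  charlie waits on nothing -> runs at once and releases L15 and L11
  bravo waits on L11 — all released -> runs and releases L12 and L0
  delta waits on L0 — all released -> runs and releases L19
  india waits on L19 — all released -> runs and releases L5 and L6
  foxtrot waits on nothing -> runs at once and releases L17 and L2
  echo waits on L17 — all released -> runs and releases L4 and L14
  golf waits on L15 and L6 — all released -> runs and releases L13


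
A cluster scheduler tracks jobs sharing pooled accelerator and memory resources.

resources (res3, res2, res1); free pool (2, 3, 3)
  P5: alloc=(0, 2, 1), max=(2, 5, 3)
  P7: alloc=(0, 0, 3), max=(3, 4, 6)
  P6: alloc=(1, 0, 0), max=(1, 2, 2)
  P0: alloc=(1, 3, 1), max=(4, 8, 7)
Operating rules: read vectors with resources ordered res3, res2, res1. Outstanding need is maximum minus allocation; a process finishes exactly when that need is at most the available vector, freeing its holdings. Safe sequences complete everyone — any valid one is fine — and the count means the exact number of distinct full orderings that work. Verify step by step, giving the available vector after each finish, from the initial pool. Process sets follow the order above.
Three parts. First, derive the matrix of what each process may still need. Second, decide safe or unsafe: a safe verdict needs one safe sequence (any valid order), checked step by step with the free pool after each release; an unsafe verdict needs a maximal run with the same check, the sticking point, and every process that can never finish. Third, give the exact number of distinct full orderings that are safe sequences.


(1) Remaining need (order res3, res2, res1):
  P5: (2, 3, 2)
  P7: (3, 4, 3)
  P6: (0, 2, 2)
  P0: (3, 5, 6)
(2) SAFE — a valid safe sequence is P6, P5, P7, P0.
Key observation: reading the order forward, P5 is the first process whose need (2, 3, 2) meets the free pool (3, 3, 3) exactly on a resource it requests.
Walking it through:
  pool = (2, 3, 3)
  P6 needs (0, 2, 2) <= (2, 3, 3) -> finishes; pool += (1, 0, 0) = (3, 3, 3)
  P5 needs (2, 3, 2) <= (3, 3, 3) -> finishes; pool += (0, 2, 1) = (3, 5, 4)
  P7 needs (3, 4, 3) <= (3, 5, 4) -> finishes; pool += (0, 0, 3) = (3, 5, 7)
  P0 needs (3, 5, 6) <= (3, 5, 7) -> finishes; pool += (1, 3, 1) = (4, 8, 8)
(3) The exact count: 2 of the possible complete orderings are safe sequences.


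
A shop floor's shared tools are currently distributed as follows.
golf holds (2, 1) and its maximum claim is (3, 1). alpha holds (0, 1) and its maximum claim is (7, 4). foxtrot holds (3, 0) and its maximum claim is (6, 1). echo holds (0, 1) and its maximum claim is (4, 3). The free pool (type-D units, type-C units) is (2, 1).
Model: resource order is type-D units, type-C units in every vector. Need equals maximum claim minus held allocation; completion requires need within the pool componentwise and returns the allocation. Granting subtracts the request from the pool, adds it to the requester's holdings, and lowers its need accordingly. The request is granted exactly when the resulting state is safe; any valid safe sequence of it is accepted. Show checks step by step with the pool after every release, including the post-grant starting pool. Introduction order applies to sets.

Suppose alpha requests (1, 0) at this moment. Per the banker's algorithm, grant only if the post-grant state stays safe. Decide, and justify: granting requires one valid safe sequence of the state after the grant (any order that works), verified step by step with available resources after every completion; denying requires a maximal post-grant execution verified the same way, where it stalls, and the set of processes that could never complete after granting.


GRANT. The post-grant state is safe; one safe sequence: golf, foxtrot, echo, alpha.
Key observation: with (1, 1) left after the transfer, golf can run at once — the state stays safe.
Check on the post-grant state, step by step:
  pool = (1, 1)
  run golf (needs (1, 0), free (1, 1)); after release of (2, 1) the pool is (3, 2)
  run foxtrot (needs (3, 1), free (3, 2)); after release of (3, 0) the pool is (6, 2)
  run echo (needs (4, 2), free (6, 2)); after release of (0, 1) the pool is (6, 3)
  run alpha (needs (6, 3), free (6, 3)); after release of (1, 1) the pool is (7, 4)


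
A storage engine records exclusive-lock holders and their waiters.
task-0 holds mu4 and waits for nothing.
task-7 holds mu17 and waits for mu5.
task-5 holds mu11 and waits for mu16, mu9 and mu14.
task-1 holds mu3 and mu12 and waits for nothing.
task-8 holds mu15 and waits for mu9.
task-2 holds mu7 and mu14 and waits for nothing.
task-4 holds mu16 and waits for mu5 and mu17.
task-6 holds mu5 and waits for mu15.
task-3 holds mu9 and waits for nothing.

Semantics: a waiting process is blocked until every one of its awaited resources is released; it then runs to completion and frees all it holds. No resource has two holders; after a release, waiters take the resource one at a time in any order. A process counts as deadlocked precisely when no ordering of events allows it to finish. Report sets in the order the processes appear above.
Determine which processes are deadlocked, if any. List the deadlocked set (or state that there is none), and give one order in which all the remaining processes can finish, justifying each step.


No process is deadlocked.
Key observation: every chain of waits terminates; starting from the processes that wait on nothing, all the rest unlock in turn.
One completion order for the rest: task-3, task-8, task-6, task-2, task-1, task-7, task-4, task-0, task-5.
Check, step by step:
  task-3: no waits; runs immediately, freeing mu9
  run task-8 (all its waits — mu9 — are resolved); releases mu15
  run task-6 (all its waits — mu15 — are resolved); releases mu5
  task-2: no waits; runs immediately, freeing mu7 and mu14
  task-1: no waits; runs immediately, freeing mu3 and mu12
  run task-7 (all its waits — mu5 — are resolved); releases mu17
  run task-4 (all its waits — mu5 and mu17 — are resolved); releases mu16
  task-0: no waits; runs immediately, freeing mu4
  run task-5 (all its waits — mu16, mu9 and mu14 — are resolved); releases mu11
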